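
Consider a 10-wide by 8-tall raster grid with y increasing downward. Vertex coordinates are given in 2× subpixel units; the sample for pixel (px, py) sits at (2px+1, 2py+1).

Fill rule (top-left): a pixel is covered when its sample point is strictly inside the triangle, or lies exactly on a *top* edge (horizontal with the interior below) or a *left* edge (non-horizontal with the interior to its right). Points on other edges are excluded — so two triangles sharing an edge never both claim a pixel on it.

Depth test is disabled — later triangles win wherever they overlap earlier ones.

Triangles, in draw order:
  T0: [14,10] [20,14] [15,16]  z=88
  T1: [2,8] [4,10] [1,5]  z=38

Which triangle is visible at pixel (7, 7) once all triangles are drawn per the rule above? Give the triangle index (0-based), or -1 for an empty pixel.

T0:
  2·area = 32
  edge (14, 10)→(20, 14): d=(6,4) right/bottom  bias=-1
  edge (20, 14)→(15, 16): d=(-5,2) right/bottom  bias=-1
  edge (15, 16)→(14, 10): d=(-1,-6) top-left  bias=+0
    (7,5)@(15, 11): e=[2,25,5] → █
    (8,5)@(17, 11): e=[-6,21,17] → ·
    (7,6)@(15, 13): e=[14,15,3] → █
    (8,6)@(17, 13): e=[6,11,15] → █
    (9,6)@(19, 13): e=[-2,7,27] → ·
    (7,7)@(15, 15): e=[26,5,1] → █
    (9,7)@(19, 15): e=[10,-3,25] → ·
  covered (5 px):
    · · · · · · · · · ·
    · · · · · · · · · ·
    · · · · · · · · · ·
    · · · · · · · · · ·
    · · · · · · · · · ·
    · · · · · · · █ · ·
    · · · · · · · █ █ ·
    · · · · · · · █ █ ·
T1:
  2·area = 4  (B↔C swapped to make it positive)
  edge (2, 8)→(1, 5): d=(-1,-3) top-left  bias=+0
  edge (1, 5)→(4, 10): d=(3,5) right/bottom  bias=-1
  edge (4, 10)→(2, 8): d=(-2,-2) top-left  bias=+0
    (0,2)@(1, 5): e=[0,0,4] → ·  [on edge]
    (0,3)@(1, 7): e=[-2,6,0] → ·  [on edge]
    (1,4)@(3, 9): e=[2,2,0] → █  [on edge]
    (2,4)@(5, 9): e=[8,-8,4] → ·
    (1,5)@(3, 11): e=[0,8,-4] → ·  [on edge]
    (2,5)@(5, 11): e=[6,-2,0] → ·  [on edge]
    (3,6)@(7, 13): e=[10,-6,0] → ·  [on edge]
    (3,7)@(7, 15): e=[8,0,-4] → ·  [on edge]
    (4,7)@(9, 15): e=[14,-10,0] → ·  [on edge]
  covered (1 px):
    · · · · · · · · · ·
    · · · · · · · · · ·
    · · · · · · · · · ·
    · · · · · · · · · ·
    · █ · · · · · · · ·
    · · · · · · · · · ·
    · · · · · · · · · ·
    · · · · · · · · · ·

Z-buffer (winner per pixel, '.' = empty):
  . . . . . . . . . .
  . . . . . . . . . .
  . . . . . . . . . .
  . . . . . . . . . .
  . 1 . . . . . . . .
  . . . . . . . 0 . .
  . . . . . . . 0 0 .
  . . . . . . . 0 0 .

Answer: 0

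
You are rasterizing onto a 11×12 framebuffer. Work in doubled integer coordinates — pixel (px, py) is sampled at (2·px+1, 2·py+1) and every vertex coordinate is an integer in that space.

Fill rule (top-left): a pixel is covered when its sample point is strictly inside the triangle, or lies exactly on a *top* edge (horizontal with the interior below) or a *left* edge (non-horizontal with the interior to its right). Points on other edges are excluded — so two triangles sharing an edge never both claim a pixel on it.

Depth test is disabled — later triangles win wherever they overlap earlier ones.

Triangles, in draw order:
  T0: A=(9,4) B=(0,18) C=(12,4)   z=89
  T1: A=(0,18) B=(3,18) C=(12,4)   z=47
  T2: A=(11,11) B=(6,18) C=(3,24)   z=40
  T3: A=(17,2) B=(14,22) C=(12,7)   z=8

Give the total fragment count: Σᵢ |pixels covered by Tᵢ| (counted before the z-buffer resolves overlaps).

T0:
  2·area = 42  (B↔C swapped to make it positive)
  edge (9, 4)→(12, 4): d=(3,0) top-left  bias=+0
  edge (12, 4)→(0, 18): d=(-12,14) right/bottom  bias=-1
  edge (0, 18)→(9, 4): d=(9,-14) top-left  bias=+0
    (4,2)@(9, 5): e=[3,30,9] → X
    (5,2)@(11, 5): e=[3,2,37] → X
    (6,2)@(13, 5): e=[3,-26,65] → .
    (4,3)@(9, 7): e=[9,6,27] → X
    (5,3)@(11, 7): e=[9,-22,55] → .
    (3,4)@(7, 9): e=[15,10,17] → X
    (4,4)@(9, 9): e=[15,-18,45] → .
    (2,5)@(5, 11): e=[21,14,7] → X
    (3,5)@(7, 11): e=[21,-14,35] → .
    (2,6)@(5, 13): e=[27,-10,25] → .
  covered (5 px):
    . . . . . . . . . . .
    . . . . . . . . . . .
    . . . . X X . . . . .
    . . . . X . . . . . .
    . . . X . . . . . . .
    . . X . . . . . . . .
    . . . . . . . . . . .
    . . . . . . . . . . .
    . . . . . . . . . . .
    . . . . . . . . . . .
    . . . . . . . . . . .
    . . . . . . . . . . .
T1:
  2·area = 42  (B↔C swapped to make it positive)
  edge (0, 18)→(12, 4): d=(12,-14) top-left  bias=+0
  edge (12, 4)→(3, 18): d=(-9,14) right/bottom  bias=-1
  edge (3, 18)→(0, 18): d=(-3,0) right/bottom  bias=-1
    (3,5)@(7, 11): e=[14,7,21] → X
    (4,5)@(9, 11): e=[42,-21,21] → .
    (2,6)@(5, 13): e=[10,17,15] → X
    (3,6)@(7, 13): e=[38,-11,15] → .
    (1,7)@(3, 15): e=[6,27,9] → X
    (2,7)@(5, 15): e=[34,-1,9] → .
    (0,8)@(1, 17): e=[2,37,3] → X
    (2,8)@(5, 17): e=[58,-19,3] → .
    (0,9)@(1, 19): e=[26,19,-3] → .
    (1,9)@(3, 19): e=[54,-9,-3] → .
  covered (5 px):
    . . . . . . . . . . .
    . . . . . . . . . . .
    . . . . . . . . . . .
    . . . . . . . . . . .
    . . . . . . . . . . .
    . . . X . . . . . . .
    . . X . . . . . . . .
    . X . . . . . . . . .
    X X . . . . . . . . .
    . . . . . . . . . . .
    . . . . . . . . . . .
    . . . . . . . . . . .
T2:
  2·area = 9  (B↔C swapped to make it positive)
  edge (11, 11)→(3, 24): d=(-8,13) right/bottom  bias=-1
  edge (3, 24)→(6, 18): d=(3,-6) top-left  bias=+0
  edge (6, 18)→(11, 11): d=(5,-7) top-left  bias=+0
    (5,5)@(11, 11): e=[0,9,0] → .  [on edge]
    (3,8)@(7, 17): e=[4,3,2] → X
    (4,8)@(9, 17): e=[-22,15,16] → .
    (3,9)@(7, 19): e=[-12,9,12] → .
  covered (1 px):
    . . . . . . . . . . .
    . . . . . . . . . . .
    . . . . . . . . . . .
    . . . . . . . . . . .
    . . . . . . . . . . .
    . . . . . . . . . . .
    . . . . . . . . . . .
    . . . . . . . . . . .
    . . . X . . . . . . .
    . . . . . . . . . . .
    . . . . . . . . . . .
    . . . . . . . . . . .
T3:
  2·area = 85
  edge (17, 2)→(14, 22): d=(-3,20) right/bottom  bias=-1
  edge (14, 22)→(12, 7): d=(-2,-15) top-left  bias=+0
  edge (12, 7)→(17, 2): d=(5,-5) top-left  bias=+0
    (7,2)@(15, 5): e=[31,49,5] → X
    (8,2)@(17, 5): e=[-9,79,15] → .
    (6,3)@(13, 7): e=[65,15,5] → X
    (8,3)@(17, 7): e=[-15,75,25] → .
    (6,4)@(13, 9): e=[59,11,15] → X
    (8,4)@(17, 9): e=[-21,71,35] → .
    (6,5)@(13, 11): e=[53,7,25] → X
    (8,5)@(17, 11): e=[-27,67,45] → .
    (6,6)@(13, 13): e=[47,3,35] → X
    (8,6)@(17, 13): e=[-33,63,55] → .
    (6,7)@(13, 15): e=[41,-1,45] → .
    (7,7)@(15, 15): e=[1,29,55] → X
  covered (10 px):
    . . . . . . . . . . .
    . . . . . . . . . . .
    . . . . . . . X . . .
    . . . . . . X X . . .
    . . . . . . X X . . .
    . . . . . . X X . . .
    . . . . . . X X . . .
    . . . . . . . X . . .
    . . . . . . . . . . .
    . . . . . . . . . . .
    . . . . . . . . . . .
    . . . . . . . . . . .

Result: 21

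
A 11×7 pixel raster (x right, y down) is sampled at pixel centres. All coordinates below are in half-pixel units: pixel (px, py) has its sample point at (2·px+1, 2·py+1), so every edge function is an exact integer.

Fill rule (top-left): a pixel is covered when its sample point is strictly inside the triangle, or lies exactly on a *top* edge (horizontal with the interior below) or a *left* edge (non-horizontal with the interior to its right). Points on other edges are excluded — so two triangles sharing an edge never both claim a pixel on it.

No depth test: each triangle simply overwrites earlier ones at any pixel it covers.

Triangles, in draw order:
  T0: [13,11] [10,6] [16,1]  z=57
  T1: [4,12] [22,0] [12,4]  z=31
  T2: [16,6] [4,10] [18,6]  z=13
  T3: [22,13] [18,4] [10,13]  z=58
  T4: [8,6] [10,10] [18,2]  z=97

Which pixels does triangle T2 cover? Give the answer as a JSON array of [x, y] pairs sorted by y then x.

T0:
  2·area = 45
  edge (13, 11)→(10, 6): d=(-3,-5) top-left  bias=+0
  edge (10, 6)→(16, 1): d=(6,-5) top-left  bias=+0
  edge (16, 1)→(13, 11): d=(-3,10) right/bottom  bias=-1
    (3,0)@(7, 1): e=[0,-45,90] → .  [on edge]
    (7,1)@(15, 3): e=[34,7,4] → X
    (8,1)@(17, 3): e=[44,17,-16] → .
    (6,2)@(13, 5): e=[18,9,18] → X
    (7,2)@(15, 5): e=[28,19,-2] → .
    (5,3)@(11, 7): e=[2,11,32] → X
    (7,3)@(15, 7): e=[22,31,-8] → .
    (5,4)@(11, 9): e=[-4,23,26] → .
    (6,4)@(13, 9): e=[6,33,6] → X
    (7,4)@(15, 9): e=[16,43,-14] → .
    (6,5)@(13, 11): e=[0,45,0] → .  [on edge]
  covered (5 px):
    . . . . . . . . . . .
    . . . . . . . X . . .
    . . . . . . X . . . .
    . . . . . X X . . . .
    . . . . . . X . . . .
    . . . . . . . . . . .
    . . . . . . . . . . .
T1:
  2·area = 48  (B↔C swapped to make it positive)
  edge (4, 12)→(12, 4): d=(8,-8) top-left  bias=+0
  edge (12, 4)→(22, 0): d=(10,-4) top-left  bias=+0
  edge (22, 0)→(4, 12): d=(-18,12) right/bottom  bias=-1
    (7,0)@(15, 1): e=[0,-18,66] → .  [on edge]
    (6,1)@(13, 3): e=[0,-6,54] → .  [on edge]
    (7,1)@(15, 3): e=[16,2,30] → X
    (8,1)@(17, 3): e=[32,10,6] → X
    (9,1)@(19, 3): e=[48,18,-18] → .
    (5,2)@(11, 5): e=[0,6,42] → X  [on edge]
    (6,2)@(13, 5): e=[16,14,18] → X
    (7,2)@(15, 5): e=[32,22,-6] → .
    (8,2)@(17, 5): e=[48,30,-30] → .
    (4,3)@(9, 7): e=[0,18,30] → X  [on edge]
    (6,3)@(13, 7): e=[32,34,-18] → .
    (3,4)@(7, 9): e=[0,30,18] → X  [on edge]
    (2,5)@(5, 11): e=[0,42,6] → X  [on edge]
    (1,6)@(3, 13): e=[0,54,-6] → .  [on edge]
  covered (8 px):
    . . . . . . . . . . .
    . . . . . . . X X . .
    . . . . . X X . . . .
    . . . . X X . . . . .
    . . . X . . . . . . .
    . . X . . . . . . . .
    . . . . . . . . . . .
T2:
  2·area = 8  (B↔C swapped to make it positive)
  edge (16, 6)→(18, 6): d=(2,0) top-left  bias=+0
  edge (18, 6)→(4, 10): d=(-14,4) right/bottom  bias=-1
  edge (4, 10)→(16, 6): d=(12,-4) top-left  bias=+0
    (9,2)@(19, 5): e=[-2,10,0] → .  [on edge]
    (6,3)@(13, 7): e=[2,6,0] → X  [on edge]
    (7,3)@(15, 7): e=[2,-2,8] → .
    (3,4)@(7, 9): e=[6,2,0] → X  [on edge]
    (4,4)@(9, 9): e=[6,-6,8] → .
    (6,4)@(13, 9): e=[6,-22,24] → .
    (0,5)@(1, 11): e=[10,-2,0] → .  [on edge]
    (3,5)@(7, 11): e=[10,-26,24] → .
  covered (2 px):
    . . . . . . . . . . .
    . . . . . . . . . . .
    . . . . . . . . . . .
    . . . . . . X . . . .
    . . . X . . . . . . .
    . . . . . . . . . . .
    . . . . . . . . . . .
T3:
  2·area = 108  (B↔C swapped to make it positive)
  edge (22, 13)→(10, 13): d=(-12,0) right/bottom  bias=-1
  edge (10, 13)→(18, 4): d=(8,-9) top-left  bias=+0
  edge (18, 4)→(22, 13): d=(4,9) right/bottom  bias=-1
    (8,3)@(17, 7): e=[72,15,21] → X
    (9,3)@(19, 7): e=[72,33,3] → X
    (10,3)@(21, 7): e=[72,51,-15] → .
    (7,4)@(15, 9): e=[48,13,47] → X
    (10,4)@(21, 9): e=[48,67,-7] → .
    (6,5)@(13, 11): e=[24,11,73] → X
    (10,5)@(21, 11): e=[24,83,1] → X
    (0,6)@(1, 13): e=[0,-81,189] → .  [on edge]
    (1,6)@(3, 13): e=[0,-63,171] → .  [on edge]
    (2,6)@(5, 13): e=[0,-45,153] → .  [on edge]
    (3,6)@(7, 13): e=[0,-27,135] → .  [on edge]
    (4,6)@(9, 13): e=[0,-9,117] → .  [on edge]
    (5,6)@(11, 13): e=[0,9,99] → .  [on edge]
    (6,6)@(13, 13): e=[0,27,81] → .  [on edge]
    (7,6)@(15, 13): e=[0,45,63] → .  [on edge]
    (8,6)@(17, 13): e=[0,63,45] → .  [on edge]
    (9,6)@(19, 13): e=[0,81,27] → .  [on edge]
    (10,6)@(21, 13): e=[0,99,9] → .  [on edge]
  covered (10 px):
    . . . . . . . . . . .
    . . . . . . . . . . .
    . . . . . . . . . . .
    . . . . . . . . X X .
    . . . . . . . X X X .
    . . . . . . X X X X X
    . . . . . . . . . . .
T4:
  2·area = 48  (B↔C swapped to make it positive)
  edge (8, 6)→(18, 2): d=(10,-4) top-left  bias=+0
  edge (18, 2)→(10, 10): d=(-8,8) right/bottom  bias=-1
  edge (10, 10)→(8, 6): d=(-2,-4) top-left  bias=+0
    (9,0)@(19, 1): e=[-6,0,54] → .  [on edge]
    (8,1)@(17, 3): e=[6,0,42] → .  [on edge]
    (5,2)@(11, 5): e=[2,32,14] → X
    (6,2)@(13, 5): e=[10,16,22] → X
    (7,2)@(15, 5): e=[18,0,30] → .  [on edge]
    (4,3)@(9, 7): e=[14,32,2] → X
    (6,3)@(13, 7): e=[30,0,18] → .  [on edge]
    (4,4)@(9, 9): e=[34,16,-2] → .
    (5,4)@(11, 9): e=[42,0,6] → .  [on edge]
    (4,5)@(9, 11): e=[54,0,-6] → .  [on edge]
    (3,6)@(7, 13): e=[66,0,-18] → .  [on edge]
  covered (4 px):
    . . . . . . . . . . .
    . . . . . . . . . . .
    . . . . . X X . . . .
    . . . . X X . . . . .
    . . . . . . . . . . .
    . . . . . . . . . . .
    . . . . . . . . . . .

Final: [[6,3],[3,4]]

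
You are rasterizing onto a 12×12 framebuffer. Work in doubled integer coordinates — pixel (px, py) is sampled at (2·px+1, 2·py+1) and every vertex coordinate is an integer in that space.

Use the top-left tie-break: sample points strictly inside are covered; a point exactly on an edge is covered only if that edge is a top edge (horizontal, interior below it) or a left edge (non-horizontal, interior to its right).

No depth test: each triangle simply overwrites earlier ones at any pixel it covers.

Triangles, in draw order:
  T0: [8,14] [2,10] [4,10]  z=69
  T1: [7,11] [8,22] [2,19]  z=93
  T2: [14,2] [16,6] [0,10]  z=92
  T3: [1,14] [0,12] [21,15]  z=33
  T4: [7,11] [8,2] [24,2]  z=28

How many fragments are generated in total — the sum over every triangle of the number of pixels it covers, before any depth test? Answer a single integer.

T0:
  2·area = 8
  edge (8, 14)→(2, 10): d=(-6,-4) top-left  bias=+0
  edge (2, 10)→(4, 10): d=(2,0) top-left  bias=+0
  edge (4, 10)→(8, 14): d=(4,4) right/bottom  bias=-1
    (0,3)@(1, 7): e=[14,-6,0] → ·  [on edge]
    (1,4)@(3, 9): e=[10,-2,0] → ·  [on edge]
    (2,5)@(5, 11): e=[6,2,0] → ·  [on edge]
    (3,6)@(7, 13): e=[2,6,0] → ·  [on edge]
    (4,7)@(9, 15): e=[-2,10,0] → ·  [on edge]
    (5,8)@(11, 17): e=[-6,14,0] → ·  [on edge]
    (6,9)@(13, 19): e=[-10,18,0] → ·  [on edge]
    (7,10)@(15, 21): e=[-14,22,0] → ·  [on edge]
    (8,11)@(17, 23): e=[-18,26,0] → ·  [on edge]
  covered (0 px):
    · · · · · · · · · · · ·
    · · · · · · · · · · · ·
    · · · · · · · · · · · ·
    · · · · · · · · · · · ·
    · · · · · · · · · · · ·
    · · · · · · · · · · · ·
    · · · · · · · · · · · ·
    · · · · · · · · · · · ·
    · · · · · · · · · · · ·
    · · · · · · · · · · · ·
    · · · · · · · · · · · ·
    · · · · · · · · · · · ·
T1:
  2·area = 63
  edge (7, 11)→(8, 22): d=(1,11) right/bottom  bias=-1
  edge (8, 22)→(2, 19): d=(-6,-3) top-left  bias=+0
  edge (2, 19)→(7, 11): d=(5,-8) top-left  bias=+0
    (3,5)@(7, 11): e=[0,63,0] → ·  [on edge]
    (3,6)@(7, 13): e=[2,51,10] → #
    (4,6)@(9, 13): e=[-20,57,26] → ·
    (2,7)@(5, 15): e=[26,33,4] → #
    (4,7)@(9, 15): e=[-18,45,36] → ·
    (2,8)@(5, 17): e=[28,21,14] → #
    (4,8)@(9, 17): e=[-16,33,46] → ·
    (1,9)@(3, 19): e=[52,3,8] → #
    (4,9)@(9, 19): e=[-14,21,56] → ·
    (1,10)@(3, 21): e=[54,-9,18] → ·
    (2,10)@(5, 21): e=[32,-3,34] → ·
    (3,10)@(7, 21): e=[10,3,50] → #
  covered (9 px):
    · · · · · · · · · · · ·
    · · · · · · · · · · · ·
    · · · · · · · · · · · ·
    · · · · · · · · · · · ·
    · · · · · · · · · · · ·
    · · · · · · · · · · · ·
    · · · # · · · · · · · ·
    · · # # · · · · · · · ·
    · · # # · · · · · · · ·
    · # # # · · · · · · · ·
    · · · # · · · · · · · ·
    · · · · · · · · · · · ·
T2:
  2·area = 72
  edge (14, 2)→(16, 6): d=(2,4) right/bottom  bias=-1
  edge (16, 6)→(0, 10): d=(-16,4) right/bottom  bias=-1
  edge (0, 10)→(14, 2): d=(14,-8) top-left  bias=+0
    (6,1)@(13, 3): e=[6,60,6] → #
    (7,1)@(15, 3): e=[-2,52,22] → ·
    (4,2)@(9, 5): e=[26,44,2] → #
    (5,2)@(11, 5): e=[18,36,18] → #
    (7,2)@(15, 5): e=[2,20,50] → #
    (8,2)@(17, 5): e=[-6,12,66] → ·
    (3,3)@(7, 7): e=[38,20,14] → #
    (6,3)@(13, 7): e=[14,-4,62] → ·
    (7,3)@(15, 7): e=[6,-12,78] → ·
    (1,4)@(3, 9): e=[58,4,10] → #
    (2,4)@(5, 9): e=[50,-4,26] → ·
    (3,4)@(7, 9): e=[42,-12,42] → ·
  covered (9 px):
    · · · · · · · · · · · ·
    · · · · · · # · · · · ·
    · · · · # # # # · · · ·
    · · · # # # · · · · · ·
    · # · · · · · · · · · ·
    · · · · · · · · · · · ·
    · · · · · · · · · · · ·
    · · · · · · · · · · · ·
    · · · · · · · · · · · ·
    · · · · · · · · · · · ·
    · · · · · · · · · · · ·
    · · · · · · · · · · · ·
T3:
  2·area = 39
  edge (1, 14)→(0, 12): d=(-1,-2) top-left  bias=+0
  edge (0, 12)→(21, 15): d=(21,3) right/bottom  bias=-1
  edge (21, 15)→(1, 14): d=(-20,-1) top-left  bias=+0
    (0,6)@(1, 13): e=[1,18,20] → #
    (1,6)@(3, 13): e=[5,12,22] → #
    (2,6)@(5, 13): e=[9,6,24] → #
    (3,6)@(7, 13): e=[13,0,26] → ·  [on edge]
    (0,7)@(1, 15): e=[-1,60,-20] → ·
    (1,7)@(3, 15): e=[3,54,-18] → ·
    (2,7)@(5, 15): e=[7,48,-16] → ·
    (10,7)@(21, 15): e=[39,0,0] → ·  [on edge]
  covered (3 px):
    · · · · · · · · · · · ·
    · · · · · · · · · · · ·
    · · · · · · · · · · · ·
    · · · · · · · · · · · ·
    · · · · · · · · · · · ·
    · · · · · · · · · · · ·
    # # # · · · · · · · · ·
    · · · · · · · · · · · ·
    · · · · · · · · · · · ·
    · · · · · · · · · · · ·
    · · · · · · · · · · · ·
    · · · · · · · · · · · ·
T4:
  2·area = 144
  edge (7, 11)→(8, 2): d=(1,-9) top-left  bias=+0
  edge (8, 2)→(24, 2): d=(16,0) top-left  bias=+0
  edge (24, 2)→(7, 11): d=(-17,9) right/bottom  bias=-1
    (4,1)@(9, 3): e=[10,16,118] → #
    (5,1)@(11, 3): e=[28,16,100] → #
    (6,1)@(13, 3): e=[46,16,82] → #
    (7,1)@(15, 3): e=[64,16,64] → #
    (8,1)@(17, 3): e=[82,16,46] → #
    (9,1)@(19, 3): e=[100,16,28] → #
    (10,1)@(21, 3): e=[118,16,10] → #
    (11,1)@(23, 3): e=[136,16,-8] → ·
    (4,2)@(9, 5): e=[12,48,84] → #
    (9,2)@(19, 5): e=[102,48,-6] → ·
    (10,2)@(21, 5): e=[120,48,-24] → ·
    (4,3)@(9, 7): e=[14,80,50] → #
    (3,5)@(7, 11): e=[0,144,0] → ·  [on edge]
  covered (16 px):
    · · · · · · · · · · · ·
    · · · · # # # # # # # ·
    · · · · # # # # # · · ·
    · · · · # # # · · · · ·
    · · · · # · · · · · · ·
    · · · · · · · · · · · ·
    · · · · · · · · · · · ·
    · · · · · · · · · · · ·
    · · · · · · · · · · · ·
    · · · · · · · · · · · ·
    · · · · · · · · · · · ·
    · · · · · · · · · · · ·

Result: 37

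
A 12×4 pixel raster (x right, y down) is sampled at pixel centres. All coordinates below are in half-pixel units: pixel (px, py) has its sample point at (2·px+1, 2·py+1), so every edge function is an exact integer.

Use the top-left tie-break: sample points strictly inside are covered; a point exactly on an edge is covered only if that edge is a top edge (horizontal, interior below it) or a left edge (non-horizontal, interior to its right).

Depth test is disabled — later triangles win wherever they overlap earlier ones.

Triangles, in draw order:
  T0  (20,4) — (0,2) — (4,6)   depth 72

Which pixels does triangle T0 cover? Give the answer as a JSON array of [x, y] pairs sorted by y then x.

T0:
  2·area = 72  (B↔C swapped to make it positive)
  edge (20, 4)→(4, 6): d=(-16,2) right/bottom  bias=-1
  edge (4, 6)→(0, 2): d=(-4,-4) top-left  bias=+0
  edge (0, 2)→(20, 4): d=(20,2) right/bottom  bias=-1
    (0,1)@(1, 3): e=[54,0,18] → #  [on edge]
    (1,1)@(3, 3): e=[50,8,14] → #
    (2,1)@(5, 3): e=[46,16,10] → #
    (3,1)@(7, 3): e=[42,24,6] → #
    (4,1)@(9, 3): e=[38,32,2] → #
    (5,1)@(11, 3): e=[34,40,-2] → ·
    (0,2)@(1, 5): e=[22,-8,58] → ·
    (1,2)@(3, 5): e=[18,0,54] → #  [on edge]
    (5,2)@(11, 5): e=[2,32,38] → #
    (6,2)@(13, 5): e=[-2,40,34] → ·
    (1,3)@(3, 7): e=[-14,-8,94] → ·
    (2,3)@(5, 7): e=[-18,0,90] → ·  [on edge]
  covered (10 px):
    · · · · · · · · · · · ·
    # # # # # · · · · · · ·
    · # # # # # · · · · · ·
    · · · · · · · · · · · ·

Result: [[0,1],[1,1],[2,1],[3,1],[4,1],[1,2],[2,2],[3,2],[4,2],[5,2]]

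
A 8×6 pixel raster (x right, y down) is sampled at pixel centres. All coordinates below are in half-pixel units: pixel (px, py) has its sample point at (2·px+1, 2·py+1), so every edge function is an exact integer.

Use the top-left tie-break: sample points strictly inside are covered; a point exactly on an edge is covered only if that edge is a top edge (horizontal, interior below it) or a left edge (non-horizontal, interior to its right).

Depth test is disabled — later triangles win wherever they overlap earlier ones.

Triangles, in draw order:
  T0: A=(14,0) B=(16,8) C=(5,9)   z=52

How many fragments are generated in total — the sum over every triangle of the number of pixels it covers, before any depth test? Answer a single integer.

T0:
  2·area = 90
  edge (14, 0)→(16, 8): d=(2,8) right/bottom  bias=-1
  edge (16, 8)→(5, 9): d=(-11,1) right/bottom  bias=-1
  edge (5, 9)→(14, 0): d=(9,-9) top-left  bias=+0
    (6,0)@(13, 1): e=[10,80,0] → #  [on edge]
    (7,0)@(15, 1): e=[-6,78,18] → ·
    (5,1)@(11, 3): e=[30,60,0] → #  [on edge]
    (7,1)@(15, 3): e=[-2,56,36] → ·
    (4,2)@(9, 5): e=[50,40,0] → #  [on edge]
    (7,2)@(15, 5): e=[2,34,54] → #
    (3,3)@(7, 7): e=[70,20,0] → #  [on edge]
    (2,4)@(5, 9): e=[90,0,0] → ·  [on edge]
    (3,4)@(7, 9): e=[74,-2,18] → ·
    (4,4)@(9, 9): e=[58,-4,36] → ·
    (5,4)@(11, 9): e=[42,-6,54] → ·
    (6,4)@(13, 9): e=[26,-8,72] → ·
    (1,5)@(3, 11): e=[110,-20,0] → ·  [on edge]
  covered (12 px):
    · · · · · · # ·
    · · · · · # # ·
    · · · · # # # #
    · · · # # # # #
    · · · · · · · ·
    · · · · · · · ·

Answer: 12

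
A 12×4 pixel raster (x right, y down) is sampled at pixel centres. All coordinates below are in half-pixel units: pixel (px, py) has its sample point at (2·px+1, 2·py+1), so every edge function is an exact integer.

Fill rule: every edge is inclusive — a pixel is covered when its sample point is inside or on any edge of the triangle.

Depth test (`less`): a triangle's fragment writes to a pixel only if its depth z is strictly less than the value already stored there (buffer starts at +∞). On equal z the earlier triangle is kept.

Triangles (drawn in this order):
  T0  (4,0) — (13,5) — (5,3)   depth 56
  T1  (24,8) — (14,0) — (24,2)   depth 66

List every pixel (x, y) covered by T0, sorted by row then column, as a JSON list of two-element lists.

T0:
  2·area = 22
  edge (4, 0)→(13, 5): d=(9,5) inclusive
  edge (13, 5)→(5, 3): d=(-8,-2) inclusive
  edge (5, 3)→(4, 0): d=(-1,-3) inclusive
    (2,0)@(5, 1): e=[4,16,2] → X
    (3,0)@(7, 1): e=[-6,20,8] → .
    (2,1)@(5, 3): e=[22,0,0] → X  [on edge]
    (3,1)@(7, 3): e=[12,4,6] → X
    (4,1)@(9, 3): e=[2,8,12] → X
    (5,1)@(11, 3): e=[-8,12,18] → .
    (2,2)@(5, 5): e=[40,-16,-2] → .
    (3,2)@(7, 5): e=[30,-12,4] → .
    (4,2)@(9, 5): e=[20,-8,10] → .
    (6,2)@(13, 5): e=[0,0,22] → X  [on edge]
    (7,2)@(15, 5): e=[-10,4,28] → .
    (6,3)@(13, 7): e=[18,-16,20] → .
    (10,3)@(21, 7): e=[-22,0,44] → .  [on edge]
  covered (5 px):
    . . X . . . . . . . . .
    . . X X X . . . . . . .
    . . . . . . X . . . . .
    . . . . . . . . . . . .
T1:
  2·area = 60
  edge (24, 8)→(14, 0): d=(-10,-8) inclusive
  edge (14, 0)→(24, 2): d=(10,2) inclusive
  edge (24, 2)→(24, 8): d=(0,6) inclusive
    (8,0)@(17, 1): e=[14,4,42] → X
    (9,0)@(19, 1): e=[30,0,30] → X  [on edge]
    (10,0)@(21, 1): e=[46,-4,18] → .
    (8,1)@(17, 3): e=[-6,24,42] → .
    (9,1)@(19, 3): e=[10,20,30] → X
    (10,1)@(21, 3): e=[26,16,18] → X
    (11,1)@(23, 3): e=[42,12,6] → X
    (9,2)@(19, 5): e=[-10,40,30] → .
    (10,2)@(21, 5): e=[6,36,18] → X
    (10,3)@(21, 7): e=[-14,56,18] → .
    (11,3)@(23, 7): e=[2,52,6] → X
  covered (8 px):
    . . . . . . . . X X . .
    . . . . . . . . . X X X
    . . . . . . . . . . X X
    . . . . . . . . . . . X

Result: [[2,0],[2,1],[3,1],[4,1],[6,2]]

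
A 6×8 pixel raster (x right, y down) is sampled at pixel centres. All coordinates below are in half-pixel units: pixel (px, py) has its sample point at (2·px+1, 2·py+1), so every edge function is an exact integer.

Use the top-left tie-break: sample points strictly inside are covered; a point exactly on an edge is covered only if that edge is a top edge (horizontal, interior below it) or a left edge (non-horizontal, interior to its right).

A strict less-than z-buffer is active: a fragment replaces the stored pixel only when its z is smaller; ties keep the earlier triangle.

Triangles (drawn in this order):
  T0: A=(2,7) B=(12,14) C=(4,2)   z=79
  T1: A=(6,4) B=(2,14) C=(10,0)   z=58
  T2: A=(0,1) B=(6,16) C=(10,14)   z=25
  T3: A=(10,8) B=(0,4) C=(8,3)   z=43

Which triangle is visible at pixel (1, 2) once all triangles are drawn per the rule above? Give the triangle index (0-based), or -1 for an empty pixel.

T0:
  2·area = 64  (B↔C swapped to make it positive)
  edge (2, 7)→(4, 2): d=(2,-5) top-left  bias=+0
  edge (4, 2)→(12, 14): d=(8,12) right/bottom  bias=-1
  edge (12, 14)→(2, 7): d=(-10,-7) top-left  bias=+0
    (1,2)@(3, 5): e=[1,36,27] → #
    (2,2)@(5, 5): e=[11,12,41] → #
    (3,2)@(7, 5): e=[21,-12,55] → ·
    (1,3)@(3, 7): e=[5,52,7] → #
    (3,3)@(7, 7): e=[25,4,35] → #
    (4,3)@(9, 7): e=[35,-20,49] → ·
    (1,4)@(3, 9): e=[9,68,-13] → ·
    (2,4)@(5, 9): e=[19,44,1] → #
    (4,4)@(9, 9): e=[39,-4,29] → ·
    (2,5)@(5, 11): e=[23,60,-19] → ·
    (3,5)@(7, 11): e=[33,36,-5] → ·
    (4,5)@(9, 11): e=[43,12,9] → #
  covered (9 px):
    · · · · · ·
    · · · · · ·
    · # # · · ·
    · # # # · ·
    · · # # · ·
    · · · · # ·
    · · · · · #
    · · · · · ·
T1:
  2·area = 24  (B↔C swapped to make it positive)
  edge (6, 4)→(10, 0): d=(4,-4) top-left  bias=+0
  edge (10, 0)→(2, 14): d=(-8,14) right/bottom  bias=-1
  edge (2, 14)→(6, 4): d=(4,-10) top-left  bias=+0
    (4,0)@(9, 1): e=[0,6,18] → #  [on edge]
    (5,0)@(11, 1): e=[8,-22,38] → ·
    (3,1)@(7, 3): e=[0,18,6] → #  [on edge]
    (4,1)@(9, 3): e=[8,-10,26] → ·
    (2,2)@(5, 5): e=[0,30,-6] → ·  [on edge]
    (3,2)@(7, 5): e=[8,2,14] → #
    (4,2)@(9, 5): e=[16,-26,34] → ·
    (1,3)@(3, 7): e=[0,42,-18] → ·  [on edge]
    (2,3)@(5, 7): e=[8,14,2] → #
    (3,3)@(7, 7): e=[16,-14,22] → ·
    (0,4)@(1, 9): e=[0,54,-30] → ·  [on edge]
    (2,4)@(5, 9): e=[16,-2,10] → ·
  covered (4 px):
    · · · · # ·
    · · · # · ·
    · · · # · ·
    · · # · · ·
    · · · · · ·
    · · · · · ·
    · · · · · ·
    · · · · · ·
T2:
  2·area = 72  (B↔C swapped to make it positive)
  edge (0, 1)→(10, 14): d=(10,13) right/bottom  bias=-1
  edge (10, 14)→(6, 16): d=(-4,2) right/bottom  bias=-1
  edge (6, 16)→(0, 1): d=(-6,-15) top-left  bias=+0
    (0,1)@(1, 3): e=[7,62,3] → #
    (1,1)@(3, 3): e=[-19,58,33] → ·
    (0,2)@(1, 5): e=[27,54,-9] → ·
    (1,2)@(3, 5): e=[1,50,21] → #
    (2,2)@(5, 5): e=[-25,46,51] → ·
    (1,3)@(3, 7): e=[21,42,9] → #
    (2,3)@(5, 7): e=[-5,38,39] → ·
    (1,4)@(3, 9): e=[41,34,-3] → ·
    (2,4)@(5, 9): e=[15,30,27] → #
    (3,4)@(7, 9): e=[-11,26,57] → ·
    (2,5)@(5, 11): e=[35,22,15] → #
    (3,5)@(7, 11): e=[9,18,45] → #
  covered (10 px):
    · · · · · ·
    # · · · · ·
    · # · · · ·
    · # · · · ·
    · · # · · ·
    · · # # · ·
    · · # # # ·
    · · · # · ·
T3:
  2·area = 42
  edge (10, 8)→(0, 4): d=(-10,-4) top-left  bias=+0
  edge (0, 4)→(8, 3): d=(8,-1) top-left  bias=+0
  edge (8, 3)→(10, 8): d=(2,5) right/bottom  bias=-1
    (1,2)@(3, 5): e=[2,11,29] → #
    (2,2)@(5, 5): e=[10,13,19] → #
    (3,2)@(7, 5): e=[18,15,9] → #
    (4,2)@(9, 5): e=[26,17,-1] → ·
    (1,3)@(3, 7): e=[-18,27,33] → ·
    (2,3)@(5, 7): e=[-10,29,23] → ·
    (3,3)@(7, 7): e=[-2,31,13] → ·
    (4,3)@(9, 7): e=[6,33,3] → #
    (5,3)@(11, 7): e=[14,35,-7] → ·
    (4,4)@(9, 9): e=[-14,49,7] → ·
  covered (4 px):
    · · · · · ·
    · · · · · ·
    · # # # · ·
    · · · · # ·
    · · · · · ·
    · · · · · ·
    · · · · · ·
    · · · · · ·

Z-buffer (winner per pixel, '.' = empty):
  . . . . 1 .
  2 . . 1 . .
  . 2 3 3 . .
  . 2 1 0 3 .
  . . 2 0 . .
  . . 2 2 0 .
  . . 2 2 2 0
  . . . 2 . .

Result: 2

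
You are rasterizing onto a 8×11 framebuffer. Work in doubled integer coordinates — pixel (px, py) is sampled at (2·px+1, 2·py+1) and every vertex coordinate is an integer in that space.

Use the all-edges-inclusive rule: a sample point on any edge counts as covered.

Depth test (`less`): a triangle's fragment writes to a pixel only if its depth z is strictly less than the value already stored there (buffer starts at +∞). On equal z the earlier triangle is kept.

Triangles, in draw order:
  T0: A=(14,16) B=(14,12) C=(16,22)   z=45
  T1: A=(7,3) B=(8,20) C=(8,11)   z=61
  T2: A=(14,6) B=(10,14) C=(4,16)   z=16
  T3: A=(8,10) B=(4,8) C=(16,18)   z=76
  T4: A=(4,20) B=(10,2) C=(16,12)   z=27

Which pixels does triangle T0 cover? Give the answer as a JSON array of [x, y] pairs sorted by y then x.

T0:
  2·area = 8
  edge (14, 16)→(14, 12): d=(0,-4) inclusive
  edge (14, 12)→(16, 22): d=(2,10) inclusive
  edge (16, 22)→(14, 16): d=(-2,-6) inclusive
    (4,0)@(9, 1): e=[-20,28,0] → .  [on edge]
    (5,3)@(11, 7): e=[-12,20,0] → .  [on edge]
    (6,3)@(13, 7): e=[-4,0,12] → .  [on edge]
    (6,6)@(13, 13): e=[-4,12,0] → .  [on edge]
    (7,8)@(15, 17): e=[4,0,4] → X  [on edge]
    (7,9)@(15, 19): e=[4,4,0] → X  [on edge]
    (7,10)@(15, 21): e=[4,8,-4] → .
  covered (2 px):
    . . . . . . . .
    . . . . . . . .
    . . . . . . . .
    . . . . . . . .
    . . . . . . . .
    . . . . . . . .
    . . . . . . . .
    . . . . . . . .
    . . . . . . . X
    . . . . . . . X
    . . . . . . . .
T1:
  2·area = 9  (B↔C swapped to make it positive)
  edge (7, 3)→(8, 11): d=(1,8) inclusive
  edge (8, 11)→(8, 20): d=(0,9) inclusive
  edge (8, 20)→(7, 3): d=(-1,-17) inclusive
    (3,1)@(7, 3): e=[0,9,0] → X  [on edge]
    (4,1)@(9, 3): e=[-16,-9,34] → .
    (3,2)@(7, 5): e=[2,9,-2] → .
    (4,9)@(9, 19): e=[0,-9,18] → .  [on edge]
  covered (1 px):
    . . . . . . . .
    . . . X . . . .
    . . . . . . . .
    . . . . . . . .
    . . . . . . . .
    . . . . . . . .
    . . . . . . . .
    . . . . . . . .
    . . . . . . . .
    . . . . . . . .
    . . . . . . . .
T2:
  2·area = 40
  edge (14, 6)→(10, 14): d=(-4,8) inclusive
  edge (10, 14)→(4, 16): d=(-6,2) inclusive
  edge (4, 16)→(14, 6): d=(10,-10) inclusive
    (7,2)@(15, 5): e=[-4,44,0] → .  [on edge]
    (6,3)@(13, 7): e=[4,36,0] → X  [on edge]
    (7,3)@(15, 7): e=[-12,32,20] → .
    (5,4)@(11, 9): e=[12,28,0] → X  [on edge]
    (6,4)@(13, 9): e=[-4,24,20] → .
    (4,5)@(9, 11): e=[20,20,0] → X  [on edge]
    (6,5)@(13, 11): e=[-12,12,40] → .
    (3,6)@(7, 13): e=[28,12,0] → X  [on edge]
    (5,6)@(11, 13): e=[-4,4,40] → .
    (6,6)@(13, 13): e=[-20,0,60] → .  [on edge]
    (2,7)@(5, 15): e=[36,4,0] → X  [on edge]
    (3,7)@(7, 15): e=[20,0,20] → X  [on edge]
    (0,8)@(1, 17): e=[60,0,-20] → .  [on edge]
    (1,8)@(3, 17): e=[44,-4,0] → .  [on edge]
    (0,9)@(1, 19): e=[52,-12,0] → .  [on edge]
  covered (8 px):
    . . . . . . . .
    . . . . . . . .
    . . . . . . . .
    . . . . . . X .
    . . . . . X . .
    . . . . X X . .
    . . . X X . . .
    . . X X . . . .
    . . . . . . . .
    . . . . . . . .
    . . . . . . . .
T3:
  2·area = 16  (B↔C swapped to make it positive)
  edge (8, 10)→(16, 18): d=(8,8) inclusive
  edge (16, 18)→(4, 8): d=(-12,-10) inclusive
  edge (4, 8)→(8, 10): d=(4,2) inclusive
    (0,1)@(1, 3): e=[0,30,-14] → .  [on edge]
    (1,2)@(3, 5): e=[0,26,-10] → .  [on edge]
    (2,3)@(5, 7): e=[0,22,-6] → .  [on edge]
    (3,4)@(7, 9): e=[0,18,-2] → .  [on edge]
    (4,5)@(9, 11): e=[0,14,2] → X  [on edge]
    (5,5)@(11, 11): e=[-16,34,-2] → .
    (4,6)@(9, 13): e=[16,-10,10] → .
    (5,6)@(11, 13): e=[0,10,6] → X  [on edge]
    (6,6)@(13, 13): e=[-16,30,2] → .
    (5,7)@(11, 15): e=[16,-14,14] → .
    (6,7)@(13, 15): e=[0,6,10] → X  [on edge]
    (7,7)@(15, 15): e=[-16,26,6] → .
    (7,8)@(15, 17): e=[0,2,14] → X  [on edge]
  covered (4 px):
    . . . . . . . .
    . . . . . . . .
    . . . . . . . .
    . . . . . . . .
    . . . . . . . .
    . . . . X . . .
    . . . . . X . .
    . . . . . . X .
    . . . . . . . X
    . . . . . . . .
    . . . . . . . .
T4:
  2·area = 168
  edge (4, 20)→(10, 2): d=(6,-18) inclusive
  edge (10, 2)→(16, 12): d=(6,10) inclusive
  edge (16, 12)→(4, 20): d=(-12,8) inclusive
    (4,2)@(9, 5): e=[0,28,140] → X  [on edge]
    (5,2)@(11, 5): e=[36,8,124] → X
    (6,2)@(13, 5): e=[72,-12,108] → .
    (4,3)@(9, 7): e=[12,40,116] → X
    (6,3)@(13, 7): e=[84,0,84] → X  [on edge]
    (7,3)@(15, 7): e=[120,-20,68] → .
    (4,4)@(9, 9): e=[24,52,92] → X
    (7,4)@(15, 9): e=[132,-8,44] → .
    (3,5)@(7, 11): e=[0,84,84] → X  [on edge]
    (7,5)@(15, 11): e=[144,4,20] → X
    (3,6)@(7, 13): e=[12,96,60] → X
    (7,6)@(15, 13): e=[156,16,-4] → .
    (2,8)@(5, 17): e=[0,140,28] → X  [on edge]
  covered (23 px):
    . . . . . . . .
    . . . . . . . .
    . . . . X X . .
    . . . . X X X .
    . . . . X X X .
    . . . X X X X X
    . . . X X X X .
    . . . X X X . .
    . . X X . . . .
    . . X . . . . .
    . . . . . . . .

Final: [[7,8],[7,9]]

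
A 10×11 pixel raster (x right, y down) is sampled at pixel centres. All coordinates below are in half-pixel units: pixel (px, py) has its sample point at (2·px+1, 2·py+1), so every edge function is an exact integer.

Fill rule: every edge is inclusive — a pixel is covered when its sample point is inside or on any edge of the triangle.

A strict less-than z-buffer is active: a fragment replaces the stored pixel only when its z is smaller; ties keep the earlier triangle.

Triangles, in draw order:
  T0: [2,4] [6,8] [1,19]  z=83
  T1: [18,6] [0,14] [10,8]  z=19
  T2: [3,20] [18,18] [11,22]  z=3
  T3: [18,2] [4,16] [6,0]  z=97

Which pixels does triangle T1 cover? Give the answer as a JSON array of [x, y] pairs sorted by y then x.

T0:
  2·area = 64
  edge (2, 4)→(6, 8): d=(4,4) inclusive
  edge (6, 8)→(1, 19): d=(-5,11) inclusive
  edge (1, 19)→(2, 4): d=(1,-15) inclusive
    (0,1)@(1, 3): e=[0,80,-16] → ·  [on edge]
    (1,2)@(3, 5): e=[0,48,16] → █  [on edge]
    (2,2)@(5, 5): e=[-8,26,46] → ·
    (1,3)@(3, 7): e=[8,38,18] → █
    (2,3)@(5, 7): e=[0,16,48] → █  [on edge]
    (3,3)@(7, 7): e=[-8,-6,78] → ·
    (1,4)@(3, 9): e=[16,28,20] → █
    (3,4)@(7, 9): e=[0,-16,80] → ·  [on edge]
    (1,5)@(3, 11): e=[24,18,22] → █
    (2,5)@(5, 11): e=[16,-4,52] → ·
    (4,5)@(9, 11): e=[0,-48,112] → ·  [on edge]
    (1,6)@(3, 13): e=[32,8,24] → █
    (5,6)@(11, 13): e=[0,-80,144] → ·  [on edge]
    (6,7)@(13, 15): e=[0,-112,176] → ·  [on edge]
    (7,8)@(15, 17): e=[0,-144,208] → ·  [on edge]
    (0,9)@(1, 19): e=[64,0,0] → █  [on edge]
    (8,9)@(17, 19): e=[0,-176,240] → ·  [on edge]
    (9,10)@(19, 21): e=[0,-208,272] → ·  [on edge]
  covered (8 px):
    · · · · · · · · · ·
    · · · · · · · · · ·
    · █ · · · · · · · ·
    · █ █ · · · · · · ·
    · █ █ · · · · · · ·
    · █ · · · · · · · ·
    · █ · · · · · · · ·
    · · · · · · · · · ·
    · · · · · · · · · ·
    █ · · · · · · · · ·
    · · · · · · · · · ·
T1:
  2·area = 28
  edge (18, 6)→(0, 14): d=(-18,8) inclusive
  edge (0, 14)→(10, 8): d=(10,-6) inclusive
  edge (10, 8)→(18, 6): d=(8,-2) inclusive
    (7,2)@(15, 5): e=[42,0,-14] → ·  [on edge]
    (7,3)@(15, 7): e=[6,20,2] → █
    (8,3)@(17, 7): e=[-10,32,6] → ·
    (4,4)@(9, 9): e=[18,4,6] → █
    (5,4)@(11, 9): e=[2,16,10] → █
    (6,4)@(13, 9): e=[-14,28,14] → ·
    (7,4)@(15, 9): e=[-30,40,18] → ·
    (2,5)@(5, 11): e=[14,0,14] → █  [on edge]
    (3,5)@(7, 11): e=[-2,12,18] → ·
    (4,5)@(9, 11): e=[-18,24,22] → ·
    (5,5)@(11, 11): e=[-34,36,26] → ·
    (2,6)@(5, 13): e=[-22,20,30] → ·
  covered (4 px):
    · · · · · · · · · ·
    · · · · · · · · · ·
    · · · · · · · · · ·
    · · · · · · · █ · ·
    · · · · █ █ · · · ·
    · · █ · · · · · · ·
    · · · · · · · · · ·
    · · · · · · · · · ·
    · · · · · · · · · ·
    · · · · · · · · · ·
    · · · · · · · · · ·
T2:
  2·area = 46
  edge (3, 20)→(18, 18): d=(15,-2) inclusive
  edge (18, 18)→(11, 22): d=(-7,4) inclusive
  edge (11, 22)→(3, 20): d=(-8,-2) inclusive
    (5,9)@(11, 19): e=[1,21,24] → █
    (6,9)@(13, 19): e=[5,13,28] → █
    (7,9)@(15, 19): e=[9,5,32] → █
    (8,9)@(17, 19): e=[13,-3,36] → ·
    (3,10)@(7, 21): e=[23,23,0] → █  [on edge]
    (4,10)@(9, 21): e=[27,15,4] → █
    (6,10)@(13, 21): e=[35,-1,12] → ·
    (7,10)@(15, 21): e=[39,-9,16] → ·
  covered (6 px):
    · · · · · · · · · ·
    · · · · · · · · · ·
    · · · · · · · · · ·
    · · · · · · · · · ·
    · · · · · · · · · ·
    · · · · · · · · · ·
    · · · · · · · · · ·
    · · · · · · · · · ·
    · · · · · · · · · ·
    · · · · · █ █ █ · ·
    · · · █ █ █ · · · ·
T3:
  2·area = 196
  edge (18, 2)→(4, 16): d=(-14,14) inclusive
  edge (4, 16)→(6, 0): d=(2,-16) inclusive
  edge (6, 0)→(18, 2): d=(12,2) inclusive
    (3,0)@(7, 1): e=[168,18,10] → █
    (4,0)@(9, 1): e=[140,50,6] → █
    (5,0)@(11, 1): e=[112,82,2] → █
    (6,0)@(13, 1): e=[84,114,-2] → ·
    (9,0)@(19, 1): e=[0,210,-14] → ·  [on edge]
    (3,1)@(7, 3): e=[140,22,34] → █
    (6,1)@(13, 3): e=[56,118,22] → █
    (7,1)@(15, 3): e=[28,150,18] → █
    (8,1)@(17, 3): e=[0,182,14] → █  [on edge]
    (9,1)@(19, 3): e=[-28,214,10] → ·
    (3,2)@(7, 5): e=[112,26,58] → █
    (7,2)@(15, 5): e=[0,154,42] → █  [on edge]
    (6,3)@(13, 7): e=[0,126,70] → █  [on edge]
    (5,4)@(11, 9): e=[0,98,98] → █  [on edge]
    (4,5)@(9, 11): e=[0,70,126] → █  [on edge]
    (3,6)@(7, 13): e=[0,42,154] → █  [on edge]
    (2,7)@(5, 15): e=[0,14,182] → █  [on edge]
    (1,8)@(3, 17): e=[0,-14,210] → ·  [on edge]
    (0,9)@(1, 19): e=[0,-42,238] → ·  [on edge]
  covered (28 px):
    · · · █ █ █ · · · ·
    · · · █ █ █ █ █ █ ·
    · · · █ █ █ █ █ · ·
    · · · █ █ █ █ · · ·
    · · █ █ █ █ · · · ·
    · · █ █ █ · · · · ·
    · · █ █ · · · · · ·
    · · █ · · · · · · ·
    · · · · · · · · · ·
    · · · · · · · · · ·
    · · · · · · · · · ·

Final: [[7,3],[4,4],[5,4],[2,5]]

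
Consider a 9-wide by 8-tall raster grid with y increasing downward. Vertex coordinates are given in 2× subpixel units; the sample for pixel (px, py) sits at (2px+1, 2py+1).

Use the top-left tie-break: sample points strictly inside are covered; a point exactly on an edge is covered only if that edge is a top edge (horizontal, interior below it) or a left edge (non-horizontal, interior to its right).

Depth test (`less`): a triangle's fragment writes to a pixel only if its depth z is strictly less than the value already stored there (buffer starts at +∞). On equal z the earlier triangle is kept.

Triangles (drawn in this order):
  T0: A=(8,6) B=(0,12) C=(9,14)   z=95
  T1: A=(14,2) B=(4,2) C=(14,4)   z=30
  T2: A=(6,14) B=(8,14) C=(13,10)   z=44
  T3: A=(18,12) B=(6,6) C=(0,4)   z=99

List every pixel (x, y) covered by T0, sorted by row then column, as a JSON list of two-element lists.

T0:
  2·area = 70  (B↔C swapped to make it positive)
  edge (8, 6)→(9, 14): d=(1,8) right/bottom  bias=-1
  edge (9, 14)→(0, 12): d=(-9,-2) top-left  bias=+0
  edge (0, 12)→(8, 6): d=(8,-6) top-left  bias=+0
    (3,3)@(7, 7): e=[9,59,2] → #
    (4,3)@(9, 7): e=[-7,63,14] → ·
    (2,4)@(5, 9): e=[27,37,6] → #
    (4,4)@(9, 9): e=[-5,45,30] → ·
    (1,5)@(3, 11): e=[45,15,10] → #
    (4,5)@(9, 11): e=[-3,27,46] → ·
    (1,6)@(3, 13): e=[47,-3,26] → ·
    (2,6)@(5, 13): e=[31,1,38] → #
    (4,6)@(9, 13): e=[-1,9,62] → ·
    (2,7)@(5, 15): e=[33,-17,54] → ·
    (3,7)@(7, 15): e=[17,-13,66] → ·
  covered (8 px):
    · · · · · · · · ·
    · · · · · · · · ·
    · · · · · · · · ·
    · · · # · · · · ·
    · · # # · · · · ·
    · # # # · · · · ·
    · · # # · · · · ·
    · · · · · · · · ·
T1:
  2·area = 20  (B↔C swapped to make it positive)
  edge (14, 2)→(14, 4): d=(0,2) right/bottom  bias=-1
  edge (14, 4)→(4, 2): d=(-10,-2) top-left  bias=+0
  edge (4, 2)→(14, 2): d=(10,0) top-left  bias=+0
    (4,1)@(9, 3): e=[10,0,10] → #  [on edge]
    (5,1)@(11, 3): e=[6,4,10] → #
    (6,1)@(13, 3): e=[2,8,10] → #
    (7,1)@(15, 3): e=[-2,12,10] → ·
    (4,2)@(9, 5): e=[10,-20,30] → ·
    (5,2)@(11, 5): e=[6,-16,30] → ·
    (6,2)@(13, 5): e=[2,-12,30] → ·
  covered (3 px):
    · · · · · · · · ·
    · · · · # # # · ·
    · · · · · · · · ·
    · · · · · · · · ·
    · · · · · · · · ·
    · · · · · · · · ·
    · · · · · · · · ·
    · · · · · · · · ·
T2:
  2·area = 8  (B↔C swapped to make it positive)
  edge (6, 14)→(13, 10): d=(7,-4) top-left  bias=+0
  edge (13, 10)→(8, 14): d=(-5,4) right/bottom  bias=-1
  edge (8, 14)→(6, 14): d=(-2,0) right/bottom  bias=-1
    (4,6)@(9, 13): e=[5,1,2] → #
    (5,6)@(11, 13): e=[13,-7,2] → ·
    (4,7)@(9, 15): e=[19,-9,-2] → ·
  covered (1 px):
    · · · · · · · · ·
    · · · · · · · · ·
    · · · · · · · · ·
    · · · · · · · · ·
    · · · · · · · · ·
    · · · · · · · · ·
    · · · · # · · · ·
    · · · · · · · · ·
T3:
  2·area = 12  (B↔C swapped to make it positive)
  edge (18, 12)→(0, 4): d=(-18,-8) top-left  bias=+0
  edge (0, 4)→(6, 6): d=(6,2) right/bottom  bias=-1
  edge (6, 6)→(18, 12): d=(12,6) right/bottom  bias=-1
    (1,2)@(3, 5): e=[6,0,6] → ·  [on edge]
    (3,3)@(7, 7): e=[2,4,6] → #
    (4,3)@(9, 7): e=[18,0,-6] → ·  [on edge]
    (3,4)@(7, 9): e=[-34,16,30] → ·
    (7,4)@(15, 9): e=[30,0,-18] → ·  [on edge]
  covered (1 px):
    · · · · · · · · ·
    · · · · · · · · ·
    · · · · · · · · ·
    · · · # · · · · ·
    · · · · · · · · ·
    · · · · · · · · ·
    · · · · · · · · ·
    · · · · · · · · ·

Answer: [[3,3],[2,4],[3,4],[1,5],[2,5],[3,5],[2,6],[3,6]]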